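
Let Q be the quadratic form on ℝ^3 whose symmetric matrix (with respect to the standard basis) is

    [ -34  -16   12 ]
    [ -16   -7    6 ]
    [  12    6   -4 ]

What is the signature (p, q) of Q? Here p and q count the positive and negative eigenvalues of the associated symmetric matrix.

Applying the same elementary operations to the rows and columns of A produces a congruent diagonal matrix with entries -34, 9/17, 0.
So there are 1 positive, 1 negative, 1 zero pivots.

(1, 1)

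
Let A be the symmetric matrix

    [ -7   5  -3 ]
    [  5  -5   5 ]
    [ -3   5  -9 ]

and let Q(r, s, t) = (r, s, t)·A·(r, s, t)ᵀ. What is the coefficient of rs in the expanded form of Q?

10

The coefficient of rs is A[1,2] + A[2,1] = 2·5 = 10.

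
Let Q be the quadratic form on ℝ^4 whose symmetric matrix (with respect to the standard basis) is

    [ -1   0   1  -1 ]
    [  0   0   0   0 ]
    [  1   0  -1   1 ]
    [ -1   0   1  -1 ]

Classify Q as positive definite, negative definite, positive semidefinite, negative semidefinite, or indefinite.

Row-reducing A symmetrically gives the diagonal entries -1, 0, 0, 0.
Counting signs: 1 negative, 3 zero.
Hence Q is negative semidefinite.

negative semidefinite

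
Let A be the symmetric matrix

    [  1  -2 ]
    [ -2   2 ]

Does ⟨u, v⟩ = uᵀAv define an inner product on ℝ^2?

For the 2×2 matrix [[1, -2], [-2, 2]]: det = 1·2 − (-2)² = -2, trace = 3.
det < 0 so the eigenvalues have opposite signs; the form is indefinite.
⟨·,·⟩ is an inner product exactly when A is positive definite.

no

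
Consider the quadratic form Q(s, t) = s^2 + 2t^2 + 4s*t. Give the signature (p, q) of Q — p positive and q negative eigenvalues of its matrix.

The symmetric matrix is A = [[1, 2], [2, 2]].
Congruent diagonalization of A (simultaneous row and column reduction) yields pivots 1, -2.
That gives 1 positive, 1 negative pivots.

(1, 1)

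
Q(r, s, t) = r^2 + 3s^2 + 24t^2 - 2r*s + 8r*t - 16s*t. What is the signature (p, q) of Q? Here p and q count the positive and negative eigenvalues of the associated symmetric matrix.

(2, 0)

Write A = [[1, -1, 4], [-1, 3, -8], [4, -8, 24]].
Row-reducing A symmetrically gives the diagonal entries 1, 2, 0.
That gives 2 positive, 1 zero pivots.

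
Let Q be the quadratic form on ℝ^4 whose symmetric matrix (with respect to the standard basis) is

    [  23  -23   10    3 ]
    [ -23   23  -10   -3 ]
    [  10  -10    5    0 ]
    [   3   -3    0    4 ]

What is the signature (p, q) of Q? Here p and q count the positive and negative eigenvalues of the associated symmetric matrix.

Applying the same elementary operations to the rows and columns of A produces a congruent diagonal matrix with entries 23, 0, 15/23, 1.
Counting signs: 3 positive, 1 zero.

(3, 0)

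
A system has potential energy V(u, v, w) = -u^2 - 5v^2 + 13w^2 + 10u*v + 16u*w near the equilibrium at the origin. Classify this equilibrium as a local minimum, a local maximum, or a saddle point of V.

saddle point

The Hessian at the origin is H = [[-2, 10, 16], [10, -10, 0], [16, 0, 26]].
Congruent diagonalization of H (simultaneous row and column reduction) yields pivots -2, 40, -6.
That gives 1 positive, 2 negative pivots.
H is indefinite, so the origin is a saddle point.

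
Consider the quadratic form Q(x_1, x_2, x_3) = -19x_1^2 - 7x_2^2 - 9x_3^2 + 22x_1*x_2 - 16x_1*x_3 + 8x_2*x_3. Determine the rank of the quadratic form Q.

Write A = [[-19, 11, -8], [11, -7, 4], [-8, 4, -9]].
Congruent diagonalization of A (simultaneous row and column reduction) yields pivots -19, -12/19, -5.
Counting signs: 3 negative.
The rank is the number of nonzero pivots: 3.

3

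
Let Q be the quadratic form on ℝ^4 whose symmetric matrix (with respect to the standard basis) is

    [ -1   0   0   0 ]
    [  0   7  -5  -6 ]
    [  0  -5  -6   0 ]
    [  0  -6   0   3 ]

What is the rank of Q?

Applying the same elementary operations to the rows and columns of A produces a congruent diagonal matrix with entries -1, 7, -67/7, -15/67.
That gives 1 positive, 3 negative pivots.
The rank is the number of nonzero pivots: 4.

4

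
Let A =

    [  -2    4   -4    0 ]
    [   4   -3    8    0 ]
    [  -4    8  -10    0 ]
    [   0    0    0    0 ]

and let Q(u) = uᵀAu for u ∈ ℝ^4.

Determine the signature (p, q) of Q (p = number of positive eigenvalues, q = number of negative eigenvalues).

(1, 2)

Applying the same elementary operations to the rows and columns of A produces a congruent diagonal matrix with entries -2, 5, -2, 0.
So there are 1 positive, 2 negative, 1 zero pivots.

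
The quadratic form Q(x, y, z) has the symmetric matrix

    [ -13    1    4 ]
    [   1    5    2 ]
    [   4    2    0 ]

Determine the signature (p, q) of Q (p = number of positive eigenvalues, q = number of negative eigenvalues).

(2, 1)

Applying the same elementary operations to the rows and columns of A produces a congruent diagonal matrix with entries -13, 66/13, 2/11.
So there are 2 positive, 1 negative pivots.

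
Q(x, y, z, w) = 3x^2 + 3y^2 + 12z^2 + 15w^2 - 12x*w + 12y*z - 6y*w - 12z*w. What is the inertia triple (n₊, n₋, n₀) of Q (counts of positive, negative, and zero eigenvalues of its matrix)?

The symmetric matrix is A = [[3, 0, 0, -6], [0, 3, 6, -3], [0, 6, 12, -6], [-6, -3, -6, 15]].
Congruent diagonalization of A (simultaneous row and column reduction) yields pivots 3, 3, 0, 0.
So there are 2 positive, 2 zero pivots.

(2, 0, 2)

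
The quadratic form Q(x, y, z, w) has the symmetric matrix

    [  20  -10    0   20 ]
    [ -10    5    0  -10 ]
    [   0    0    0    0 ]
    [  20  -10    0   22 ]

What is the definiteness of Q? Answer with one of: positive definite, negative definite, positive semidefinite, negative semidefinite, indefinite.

positive semidefinite

Symmetric row and column elimination reduces A to a congruent diagonal form with pivots 20, 0, 0, 2.
That gives 2 positive, 2 zero pivots.
Hence Q is positive semidefinite.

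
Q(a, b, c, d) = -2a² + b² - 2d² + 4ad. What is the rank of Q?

2

The symmetric matrix is A = [[-2, 0, 0, 2], [0, 1, 0, 0], [0, 0, 0, 0], [2, 0, 0, -2]].
Row-reducing A symmetrically gives the diagonal entries -2, 1, 0, 0.
So there are 1 positive, 1 negative, 2 zero pivots.
The rank is the number of nonzero pivots: 2.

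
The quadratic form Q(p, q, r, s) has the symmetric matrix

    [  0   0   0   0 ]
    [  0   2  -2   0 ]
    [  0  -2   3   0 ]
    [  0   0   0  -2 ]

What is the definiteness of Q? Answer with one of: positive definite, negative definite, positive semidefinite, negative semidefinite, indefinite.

Row-reducing A symmetrically gives the diagonal entries 0, 2, 1, -2.
So there are 2 positive, 1 negative, 1 zero pivots.
Hence Q is indefinite.

indefinite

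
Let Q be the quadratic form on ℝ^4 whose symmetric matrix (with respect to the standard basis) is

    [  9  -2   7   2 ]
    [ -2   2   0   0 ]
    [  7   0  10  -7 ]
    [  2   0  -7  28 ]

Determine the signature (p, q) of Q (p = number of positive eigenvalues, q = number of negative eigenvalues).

Row-reducing A symmetrically gives the diagonal entries 9, 14/9, 3, 3/7.
Counting signs: 4 positive.

(4, 0)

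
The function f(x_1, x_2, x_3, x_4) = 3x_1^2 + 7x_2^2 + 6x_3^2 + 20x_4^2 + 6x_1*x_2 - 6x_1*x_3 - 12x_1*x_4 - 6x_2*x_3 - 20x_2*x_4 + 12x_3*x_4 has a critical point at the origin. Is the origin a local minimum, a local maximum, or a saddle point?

The Hessian at the origin is H = [[6, 6, -6, -12], [6, 14, -6, -20], [-6, -6, 12, 12], [-12, -20, 12, 40]].
Row-reducing H symmetrically gives the diagonal entries 6, 8, 6, 8.
So there are 4 positive pivots.
H is positive definite, so the origin is a strict local minimum.

local minimum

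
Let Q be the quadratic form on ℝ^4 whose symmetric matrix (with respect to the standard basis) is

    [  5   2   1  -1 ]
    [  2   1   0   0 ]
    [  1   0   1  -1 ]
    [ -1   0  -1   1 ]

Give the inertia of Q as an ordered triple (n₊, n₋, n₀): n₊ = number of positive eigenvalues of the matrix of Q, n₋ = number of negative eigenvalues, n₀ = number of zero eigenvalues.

(2, 0, 2)

Congruent diagonalization of A (simultaneous row and column reduction) yields pivots 5, 1/5, 0, 0.
Counting signs: 2 positive, 2 zero.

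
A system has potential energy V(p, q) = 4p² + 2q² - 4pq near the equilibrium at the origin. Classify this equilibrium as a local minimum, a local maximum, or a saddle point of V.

The Hessian at the origin is H = [[8, -4], [-4, 4]].
det H = 8·4 − (-4)² = 16 > 0 and H[1,1] = 8 > 0, so H is positive definite.
Therefore the origin is a local minimum.

local minimum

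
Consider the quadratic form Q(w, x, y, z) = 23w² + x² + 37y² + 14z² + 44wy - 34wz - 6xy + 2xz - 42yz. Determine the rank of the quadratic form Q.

The symmetric matrix is A = [[23, 0, 22, -17], [0, 1, -3, 1], [22, -3, 37, -21], [-17, 1, -21, 14]].
Symmetric row and column elimination reduces A to a congruent diagonal form with pivots 23, 1, 160/23, 0.
That gives 3 positive, 1 zero pivots.
The rank is the number of nonzero pivots: 3.

3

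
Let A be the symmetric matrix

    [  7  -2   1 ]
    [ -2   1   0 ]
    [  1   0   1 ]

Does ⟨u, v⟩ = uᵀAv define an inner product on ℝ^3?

yes

Congruent diagonalization of A (simultaneous row and column reduction) yields pivots 7, 3/7, 2/3.
That gives 3 positive pivots.
Hence Q is positive definite.
⟨·,·⟩ is an inner product exactly when A is positive definite.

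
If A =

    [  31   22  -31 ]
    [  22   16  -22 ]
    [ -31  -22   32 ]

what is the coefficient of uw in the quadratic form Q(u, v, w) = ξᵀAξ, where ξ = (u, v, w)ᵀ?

The coefficient of uw is A[1,3] + A[3,1] = 2·(-31) = -62.

-62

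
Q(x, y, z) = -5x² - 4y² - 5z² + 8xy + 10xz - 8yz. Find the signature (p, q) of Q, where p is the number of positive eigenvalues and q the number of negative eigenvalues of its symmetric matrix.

The associated matrix is A = [[-5, 4, 5], [4, -4, -4], [5, -4, -5]].
Symmetric row and column elimination reduces A to a congruent diagonal form with pivots -5, -4/5, 0.
So there are 2 negative, 1 zero pivots.

(0, 2)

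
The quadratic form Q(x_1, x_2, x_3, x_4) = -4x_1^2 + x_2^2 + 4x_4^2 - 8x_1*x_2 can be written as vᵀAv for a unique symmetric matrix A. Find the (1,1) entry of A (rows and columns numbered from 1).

The coefficient of x_1^2 in Q is -4, and that is exactly A[1,1].

-4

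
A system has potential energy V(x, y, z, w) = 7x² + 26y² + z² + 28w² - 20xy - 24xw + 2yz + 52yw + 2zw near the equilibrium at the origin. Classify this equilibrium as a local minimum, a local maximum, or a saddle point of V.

The Hessian at the origin is H = [[14, -20, 0, -24], [-20, 52, 2, 52], [0, 2, 2, 2], [-24, 52, 2, 56]].
Row-reducing H symmetrically gives the diagonal entries 14, 164/7, 75/41, 4/3.
That gives 4 positive pivots.
H is positive definite, so the origin is a strict local minimum.

local minimum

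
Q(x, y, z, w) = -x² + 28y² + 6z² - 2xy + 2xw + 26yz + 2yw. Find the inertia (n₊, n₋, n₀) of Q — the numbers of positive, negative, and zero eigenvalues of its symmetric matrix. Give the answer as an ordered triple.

(3, 1, 0)

The associated matrix is A = [[-1, -1, 0, 1], [-1, 28, 13, 1], [0, 13, 6, 0], [1, 1, 0, 0]].
Symmetric row and column elimination reduces A to a congruent diagonal form with pivots -1, 29, 5/29, 1.
Counting signs: 3 positive, 1 negative.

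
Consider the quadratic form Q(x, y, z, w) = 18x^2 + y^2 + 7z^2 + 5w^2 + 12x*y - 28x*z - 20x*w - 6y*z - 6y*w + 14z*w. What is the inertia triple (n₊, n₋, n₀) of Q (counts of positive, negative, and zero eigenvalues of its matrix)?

(1, 3, 0)

The symmetric matrix is A = [[18, 6, -14, -10], [6, 1, -3, -3], [-14, -3, 7, 7], [-10, -3, 7, 5]].
An LDLᵀ factorisation of A has diagonal entries 18, -1, -10/9, -2/5.
That gives 1 positive, 3 negative pivots.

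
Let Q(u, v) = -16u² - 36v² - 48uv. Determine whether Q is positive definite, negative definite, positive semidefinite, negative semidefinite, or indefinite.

The associated matrix is A = [[-16, -24], [-24, -36]].
Symmetric row and column elimination reduces A to a congruent diagonal form with pivots -16, 0.
That gives 1 negative, 1 zero pivots.
Hence Q is negative semidefinite.

negative semidefinite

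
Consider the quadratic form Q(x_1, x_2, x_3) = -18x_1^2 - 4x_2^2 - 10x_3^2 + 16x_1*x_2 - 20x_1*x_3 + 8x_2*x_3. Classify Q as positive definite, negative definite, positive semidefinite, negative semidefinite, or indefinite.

negative definite

The symmetric matrix of Q is A = [[-18, 8, -10], [8, -4, 4], [-10, 4, -10]].
Leading principal minors: Δ_1 = -18, Δ_2 = 8, Δ_3 = -32.
The signs alternate starting with Δ_1 < 0, so by Sylvester's criterion Q is negative definite.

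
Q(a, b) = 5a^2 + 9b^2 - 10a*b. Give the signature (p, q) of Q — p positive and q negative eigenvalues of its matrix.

Write A = [[5, -5], [-5, 9]].
Row-reducing A symmetrically gives the diagonal entries 5, 4.
So there are 2 positive pivots.

(2, 0)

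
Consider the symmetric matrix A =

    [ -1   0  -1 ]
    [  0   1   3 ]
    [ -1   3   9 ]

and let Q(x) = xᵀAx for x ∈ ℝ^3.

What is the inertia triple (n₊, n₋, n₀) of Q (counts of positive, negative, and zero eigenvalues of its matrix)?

(2, 1, 0)

An LDLᵀ factorisation of A has diagonal entries -1, 1, 1.
That gives 2 positive, 1 negative pivots.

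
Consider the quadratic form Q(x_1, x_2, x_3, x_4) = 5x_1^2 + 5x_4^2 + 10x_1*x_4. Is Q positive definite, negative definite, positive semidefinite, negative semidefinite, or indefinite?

The associated matrix is A = [[5, 0, 0, 5], [0, 0, 0, 0], [0, 0, 0, 0], [5, 0, 0, 5]].
Symmetric row and column elimination reduces A to a congruent diagonal form with pivots 5, 0, 0, 0.
That gives 1 positive, 3 zero pivots.
Hence Q is positive semidefinite.

positive semidefinite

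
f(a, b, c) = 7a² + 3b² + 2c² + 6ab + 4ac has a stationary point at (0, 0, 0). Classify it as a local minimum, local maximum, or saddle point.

local minimum

The Hessian at the origin is H = [[14, 6, 4], [6, 6, 0], [4, 0, 4]].
Congruent diagonalization of H (simultaneous row and column reduction) yields pivots 14, 24/7, 2.
Counting signs: 3 positive.
H is positive definite, so the origin is a strict local minimum.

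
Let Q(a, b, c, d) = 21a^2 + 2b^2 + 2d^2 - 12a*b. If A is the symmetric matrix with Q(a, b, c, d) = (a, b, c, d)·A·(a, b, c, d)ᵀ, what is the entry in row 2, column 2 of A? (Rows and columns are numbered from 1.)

2

The coefficient of b^2 in Q is 2, and that is exactly A[2,2].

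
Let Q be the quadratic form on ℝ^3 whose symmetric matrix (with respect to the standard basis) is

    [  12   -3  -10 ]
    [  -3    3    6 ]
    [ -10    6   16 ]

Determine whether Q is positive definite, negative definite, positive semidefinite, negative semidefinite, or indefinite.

Row-reducing A symmetrically gives the diagonal entries 12, 9/4, 20/9.
So there are 3 positive pivots.
Hence Q is positive definite.

positive definite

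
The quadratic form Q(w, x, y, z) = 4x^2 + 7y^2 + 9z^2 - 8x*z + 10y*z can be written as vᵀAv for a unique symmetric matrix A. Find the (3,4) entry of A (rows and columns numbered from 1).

The coefficient of y·z in Q is 10. For a symmetric A this equals A[3,4] + A[4,3] = 2·A[3,4].
So A[3,4] = 10/2 = 5.

5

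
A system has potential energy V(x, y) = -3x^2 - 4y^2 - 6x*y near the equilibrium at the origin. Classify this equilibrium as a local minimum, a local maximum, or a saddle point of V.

The Hessian at the origin is H = [[-6, -6], [-6, -8]].
det H = -6·-8 − (-6)² = 12 > 0 and H[1,1] = -6 < 0, so H is negative definite.
Therefore the origin is a local maximum.

local maximum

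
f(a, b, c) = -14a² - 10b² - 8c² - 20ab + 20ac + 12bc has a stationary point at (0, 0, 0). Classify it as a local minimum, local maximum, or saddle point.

local maximum

The Hessian at the origin is H = [[-28, -20, 20], [-20, -20, 12], [20, 12, -16]].
Symmetric row and column elimination reduces H to a congruent diagonal form with pivots -28, -40/7, -4/5.
So there are 3 negative pivots.
H is negative definite, so the origin is a strict local maximum.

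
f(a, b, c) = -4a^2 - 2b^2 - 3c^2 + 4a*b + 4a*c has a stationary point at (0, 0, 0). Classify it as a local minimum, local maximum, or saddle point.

The Hessian at the origin is H = [[-8, 4, 4], [4, -4, 0], [4, 0, -6]].
Symmetric row and column elimination reduces H to a congruent diagonal form with pivots -8, -2, -2.
That gives 3 negative pivots.
H is negative definite, so the origin is a strict local maximum.

local maximum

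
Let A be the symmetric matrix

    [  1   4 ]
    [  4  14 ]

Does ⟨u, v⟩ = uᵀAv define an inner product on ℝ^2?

no

For the 2×2 matrix [[1, 4], [4, 14]]: det = 1·14 − (4)² = -2, trace = 15.
det < 0 so the eigenvalues have opposite signs; the form is indefinite.
⟨·,·⟩ is an inner product exactly when A is positive definite.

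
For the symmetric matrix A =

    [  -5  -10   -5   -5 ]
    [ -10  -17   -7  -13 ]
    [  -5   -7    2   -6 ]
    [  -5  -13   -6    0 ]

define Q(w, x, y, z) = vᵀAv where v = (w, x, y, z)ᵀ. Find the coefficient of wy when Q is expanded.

The coefficient of wy is A[1,3] + A[3,1] = 2·(-5) = -10.

-10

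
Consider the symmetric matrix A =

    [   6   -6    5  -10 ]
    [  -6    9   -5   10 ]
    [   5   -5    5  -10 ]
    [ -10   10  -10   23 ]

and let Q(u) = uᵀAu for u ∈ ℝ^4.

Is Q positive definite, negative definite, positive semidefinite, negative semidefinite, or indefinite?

positive definite

Leading principal minors: Δ_1 = 6, Δ_2 = 18, Δ_3 = 15, Δ_4 = 45.
All leading principal minors are positive, so by Sylvester's criterion Q is positive definite.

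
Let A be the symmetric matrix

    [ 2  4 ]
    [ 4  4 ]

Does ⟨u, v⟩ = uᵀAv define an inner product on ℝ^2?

An LDLᵀ factorisation of A has diagonal entries 2, -4.
So there are 1 positive, 1 negative pivots.
Hence Q is indefinite.
⟨·,·⟩ is an inner product exactly when A is positive definite.

no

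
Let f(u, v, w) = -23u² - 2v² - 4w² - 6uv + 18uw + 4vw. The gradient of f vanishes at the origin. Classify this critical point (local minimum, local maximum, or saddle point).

local maximum

The Hessian at the origin is H = [[-46, -6, 18], [-6, -4, 4], [18, 4, -8]].
An LDLᵀ factorisation of H has diagonal entries -46, -74/23, -4/37.
That gives 3 negative pivots.
H is negative definite, so the origin is a strict local maximum.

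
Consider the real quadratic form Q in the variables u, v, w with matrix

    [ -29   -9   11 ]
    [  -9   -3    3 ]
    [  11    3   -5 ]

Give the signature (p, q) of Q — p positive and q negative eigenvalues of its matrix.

(0, 2)

Applying the same elementary operations to the rows and columns of A produces a congruent diagonal matrix with entries -29, -6/29, 0.
That gives 2 negative, 1 zero pivots.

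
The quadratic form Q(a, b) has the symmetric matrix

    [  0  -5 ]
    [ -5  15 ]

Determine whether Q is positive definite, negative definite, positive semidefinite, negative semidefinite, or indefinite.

For the 2×2 matrix [[0, -5], [-5, 15]]: det = 0·15 − (-5)² = -25, trace = 15.
det < 0 so the eigenvalues have opposite signs; the form is indefinite.

indefinite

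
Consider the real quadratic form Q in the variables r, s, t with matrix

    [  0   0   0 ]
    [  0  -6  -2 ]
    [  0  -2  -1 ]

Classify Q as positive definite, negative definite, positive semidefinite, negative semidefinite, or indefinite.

Congruent diagonalization of A (simultaneous row and column reduction) yields pivots 0, -6, -1/3.
So there are 2 negative, 1 zero pivots.
Hence Q is negative semidefinite.

negative semidefinite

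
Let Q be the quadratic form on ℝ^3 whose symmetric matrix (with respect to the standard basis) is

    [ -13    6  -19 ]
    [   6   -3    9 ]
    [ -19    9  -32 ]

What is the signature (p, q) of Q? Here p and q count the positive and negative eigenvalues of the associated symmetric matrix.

(0, 3)

Congruent diagonalization of A (simultaneous row and column reduction) yields pivots -13, -3/13, -4.
That gives 3 negative pivots.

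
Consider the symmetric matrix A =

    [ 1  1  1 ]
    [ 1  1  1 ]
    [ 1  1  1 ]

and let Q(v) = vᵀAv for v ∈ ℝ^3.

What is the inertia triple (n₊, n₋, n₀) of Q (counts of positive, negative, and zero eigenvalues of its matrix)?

Applying the same elementary operations to the rows and columns of A produces a congruent diagonal matrix with entries 1, 0, 0.
So there are 1 positive, 2 zero pivots.

(1, 0, 2)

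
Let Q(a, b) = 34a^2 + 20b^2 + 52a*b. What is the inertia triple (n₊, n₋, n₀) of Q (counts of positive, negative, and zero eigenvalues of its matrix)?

The symmetric matrix is A = [[34, 26], [26, 20]].
Congruent diagonalization of A (simultaneous row and column reduction) yields pivots 34, 2/17.
Counting signs: 2 positive.

(2, 0, 0)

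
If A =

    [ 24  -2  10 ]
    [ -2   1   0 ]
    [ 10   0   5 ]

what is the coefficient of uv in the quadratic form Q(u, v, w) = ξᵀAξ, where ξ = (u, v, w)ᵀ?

The coefficient of uv is A[1,2] + A[2,1] = 2·(-2) = -4.

-4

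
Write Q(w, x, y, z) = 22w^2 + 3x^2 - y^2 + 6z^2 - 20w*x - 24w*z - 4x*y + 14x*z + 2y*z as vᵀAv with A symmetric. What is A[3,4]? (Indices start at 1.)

1

The coefficient of y·z in Q is 2. For a symmetric A this equals A[3,4] + A[4,3] = 2·A[3,4].
So A[3,4] = 2/2 = 1.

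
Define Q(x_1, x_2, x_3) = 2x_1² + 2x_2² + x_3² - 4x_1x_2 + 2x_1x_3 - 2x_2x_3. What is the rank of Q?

Write A = [[2, -2, 1], [-2, 2, -1], [1, -1, 1]].
Applying the same elementary operations to the rows and columns of A produces a congruent diagonal matrix with entries 2, 0, 1/2.
Counting signs: 2 positive, 1 zero.
The rank is the number of nonzero pivots: 2.

2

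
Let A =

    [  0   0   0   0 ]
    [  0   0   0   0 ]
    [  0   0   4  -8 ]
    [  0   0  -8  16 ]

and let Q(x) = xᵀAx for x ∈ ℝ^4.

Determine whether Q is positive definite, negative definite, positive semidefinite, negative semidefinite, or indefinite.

positive semidefinite

Row-reducing A symmetrically gives the diagonal entries 0, 0, 4, 0.
So there are 1 positive, 3 zero pivots.
Hence Q is positive semidefinite.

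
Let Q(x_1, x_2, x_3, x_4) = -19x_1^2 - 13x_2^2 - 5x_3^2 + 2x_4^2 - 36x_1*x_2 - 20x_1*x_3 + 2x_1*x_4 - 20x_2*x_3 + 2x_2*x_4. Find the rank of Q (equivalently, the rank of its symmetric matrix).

4

The symmetric matrix is A = [[-19, -18, -10, 1], [-18, -13, -10, 1], [-10, -10, -5, 0], [1, 1, 0, 2]].
An LDLᵀ factorisation of A has diagonal entries -19, 77/19, 15/77, 2/3.
So there are 3 positive, 1 negative pivots.
The rank is the number of nonzero pivots: 4.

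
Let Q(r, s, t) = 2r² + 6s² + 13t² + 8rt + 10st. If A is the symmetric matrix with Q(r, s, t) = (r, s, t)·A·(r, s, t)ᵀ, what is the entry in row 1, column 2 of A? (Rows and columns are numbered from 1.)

The coefficient of r·s in Q is 0. For a symmetric A this equals A[1,2] + A[2,1] = 2·A[1,2].
So A[1,2] = 0/2 = 0.

0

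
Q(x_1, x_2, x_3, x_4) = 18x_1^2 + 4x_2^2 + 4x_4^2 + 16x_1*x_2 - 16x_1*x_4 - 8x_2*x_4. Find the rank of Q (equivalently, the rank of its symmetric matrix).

The symmetric matrix is A = [[18, 8, 0, -8], [8, 4, 0, -4], [0, 0, 0, 0], [-8, -4, 0, 4]].
Congruent diagonalization of A (simultaneous row and column reduction) yields pivots 18, 4/9, 0, 0.
Counting signs: 2 positive, 2 zero.
The rank is the number of nonzero pivots: 2.

2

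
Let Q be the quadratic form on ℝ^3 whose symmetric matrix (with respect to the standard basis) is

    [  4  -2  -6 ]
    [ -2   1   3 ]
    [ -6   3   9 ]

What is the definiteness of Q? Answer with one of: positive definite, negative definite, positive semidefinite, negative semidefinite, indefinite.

Row-reducing A symmetrically gives the diagonal entries 4, 0, 0.
So there are 1 positive, 2 zero pivots.
Hence Q is positive semidefinite.

positive semidefinite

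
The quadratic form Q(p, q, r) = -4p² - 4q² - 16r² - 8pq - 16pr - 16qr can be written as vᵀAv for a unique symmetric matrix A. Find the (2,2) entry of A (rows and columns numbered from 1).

The coefficient of q² in Q is -4, and that is exactly A[2,2].

-4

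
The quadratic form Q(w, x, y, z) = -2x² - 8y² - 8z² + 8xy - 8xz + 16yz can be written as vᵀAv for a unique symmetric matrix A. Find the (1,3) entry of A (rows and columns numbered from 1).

The coefficient of w·y in Q is 0. For a symmetric A this equals A[1,3] + A[3,1] = 2·A[1,3].
So A[1,3] = 0/2 = 0.

0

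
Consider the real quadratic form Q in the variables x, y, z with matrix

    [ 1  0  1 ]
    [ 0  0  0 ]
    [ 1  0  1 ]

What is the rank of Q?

1

Symmetric row and column elimination reduces A to a congruent diagonal form with pivots 1, 0, 0.
So there are 1 positive, 2 zero pivots.
The rank is the number of nonzero pivots: 1.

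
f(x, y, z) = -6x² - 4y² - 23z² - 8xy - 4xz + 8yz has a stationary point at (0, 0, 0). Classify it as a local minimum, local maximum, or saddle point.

local maximum

The Hessian at the origin is H = [[-12, -8, -4], [-8, -8, 8], [-4, 8, -46]].
An LDLᵀ factorisation of H has diagonal entries -12, -8/3, -2.
So there are 3 negative pivots.
H is negative definite, so the origin is a strict local maximum.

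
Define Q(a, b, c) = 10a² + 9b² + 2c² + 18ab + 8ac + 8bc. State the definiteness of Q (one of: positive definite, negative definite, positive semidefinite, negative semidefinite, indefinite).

positive definite

The symmetric matrix of Q is A = [[10, 9, 4], [9, 9, 4], [4, 4, 2]].
Leading principal minors: Δ_1 = 10, Δ_2 = 9, Δ_3 = 2.
All leading principal minors are positive, so by Sylvester's criterion Q is positive definite.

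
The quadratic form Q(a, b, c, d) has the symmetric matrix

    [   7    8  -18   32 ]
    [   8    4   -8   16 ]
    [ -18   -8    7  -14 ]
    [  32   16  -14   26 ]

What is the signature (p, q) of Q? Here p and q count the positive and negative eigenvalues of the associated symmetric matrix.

Symmetric row and column elimination reduces A to a congruent diagonal form with pivots 7, -36/7, -77/9, -10/77.
That gives 1 positive, 3 negative pivots.

(1, 3)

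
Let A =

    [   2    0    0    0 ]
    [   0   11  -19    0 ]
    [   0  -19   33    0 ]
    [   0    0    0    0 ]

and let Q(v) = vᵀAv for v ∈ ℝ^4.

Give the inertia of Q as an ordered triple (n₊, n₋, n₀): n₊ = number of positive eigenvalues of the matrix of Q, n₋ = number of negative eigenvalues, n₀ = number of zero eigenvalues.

(3, 0, 1)

Row-reducing A symmetrically gives the diagonal entries 2, 11, 2/11, 0.
That gives 3 positive, 1 zero pivots.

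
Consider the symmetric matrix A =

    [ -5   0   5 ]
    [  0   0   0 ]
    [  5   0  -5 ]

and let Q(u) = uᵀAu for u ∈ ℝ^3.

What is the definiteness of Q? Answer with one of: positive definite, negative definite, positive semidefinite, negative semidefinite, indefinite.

negative semidefinite

Congruent diagonalization of A (simultaneous row and column reduction) yields pivots -5, 0, 0.
So there are 1 negative, 2 zero pivots.
Hence Q is negative semidefinite.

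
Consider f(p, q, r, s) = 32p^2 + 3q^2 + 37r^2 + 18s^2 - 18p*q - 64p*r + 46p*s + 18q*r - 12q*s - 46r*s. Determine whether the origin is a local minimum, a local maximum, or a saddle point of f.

The Hessian at the origin is H = [[64, -18, -64, 46], [-18, 6, 18, -12], [-64, 18, 74, -46], [46, -12, -46, 36]].
Applying the same elementary operations to the rows and columns of H produces a congruent diagonal matrix with entries 64, 15/16, 10, 2.
Counting signs: 4 positive.
H is positive definite, so the origin is a strict local minimum.

local minimum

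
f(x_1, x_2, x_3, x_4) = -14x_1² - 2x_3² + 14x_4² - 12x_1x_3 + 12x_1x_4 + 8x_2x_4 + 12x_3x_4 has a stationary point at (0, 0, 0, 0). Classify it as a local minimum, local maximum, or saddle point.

saddle point

The Hessian at the origin is H = [[-28, 0, -12, 12], [0, 0, 0, 8], [-12, 0, -4, 12], [12, 8, 12, 28]].
H is indefinite, so the origin is a saddle point.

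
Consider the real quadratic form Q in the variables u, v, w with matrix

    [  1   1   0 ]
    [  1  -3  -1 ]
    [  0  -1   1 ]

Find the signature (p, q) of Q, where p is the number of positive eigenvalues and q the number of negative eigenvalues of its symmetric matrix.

(2, 1)

Applying the same elementary operations to the rows and columns of A produces a congruent diagonal matrix with entries 1, -4, 5/4.
So there are 2 positive, 1 negative pivots.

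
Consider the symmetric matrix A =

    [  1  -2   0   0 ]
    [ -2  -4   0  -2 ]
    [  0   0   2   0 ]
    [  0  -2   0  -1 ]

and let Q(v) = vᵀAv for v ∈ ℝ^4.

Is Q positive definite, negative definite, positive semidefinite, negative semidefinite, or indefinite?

Row-reducing A symmetrically gives the diagonal entries 1, -8, 2, -1/2.
So there are 2 positive, 2 negative pivots.
Hence Q is indefinite.

indefinite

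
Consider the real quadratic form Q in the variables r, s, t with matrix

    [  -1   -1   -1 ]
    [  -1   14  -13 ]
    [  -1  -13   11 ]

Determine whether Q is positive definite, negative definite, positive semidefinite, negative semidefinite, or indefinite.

Congruent diagonalization of A (simultaneous row and column reduction) yields pivots -1, 15, 12/5.
So there are 2 positive, 1 negative pivots.
Hence Q is indefinite.

indefinite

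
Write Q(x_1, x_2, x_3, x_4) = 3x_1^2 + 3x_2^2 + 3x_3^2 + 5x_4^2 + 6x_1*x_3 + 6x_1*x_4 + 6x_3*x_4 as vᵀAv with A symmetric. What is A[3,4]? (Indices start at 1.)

3

The coefficient of x_3·x_4 in Q is 6. For a symmetric A this equals A[3,4] + A[4,3] = 2·A[3,4].
So A[3,4] = 6/2 = 3.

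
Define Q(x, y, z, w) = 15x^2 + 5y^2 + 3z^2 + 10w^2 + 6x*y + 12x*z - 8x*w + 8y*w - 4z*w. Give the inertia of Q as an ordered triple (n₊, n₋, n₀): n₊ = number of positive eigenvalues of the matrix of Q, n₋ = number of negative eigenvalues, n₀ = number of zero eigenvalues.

The symmetric matrix is A = [[15, 3, 6, -4], [3, 5, 0, 4], [6, 0, 3, -2], [-4, 4, -2, 10]].
An LDLᵀ factorisation of A has diagonal entries 15, 22/5, 3/11, 2/3.
So there are 4 positive pivots.

(4, 0, 0)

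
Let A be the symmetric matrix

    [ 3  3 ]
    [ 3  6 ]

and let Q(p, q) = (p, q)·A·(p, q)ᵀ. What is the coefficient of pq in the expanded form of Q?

The coefficient of pq is A[1,2] + A[2,1] = 2·3 = 6.

6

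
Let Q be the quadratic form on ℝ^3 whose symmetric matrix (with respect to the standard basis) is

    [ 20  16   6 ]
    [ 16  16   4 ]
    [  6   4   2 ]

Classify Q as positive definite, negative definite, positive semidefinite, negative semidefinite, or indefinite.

positive semidefinite

Symmetric row and column elimination reduces A to a congruent diagonal form with pivots 20, 16/5, 0.
That gives 2 positive, 1 zero pivots.
Hence Q is positive semidefinite.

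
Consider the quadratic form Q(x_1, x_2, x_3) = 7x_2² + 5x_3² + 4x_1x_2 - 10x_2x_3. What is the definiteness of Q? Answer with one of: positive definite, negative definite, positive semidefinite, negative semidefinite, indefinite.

indefinite

The symmetric matrix is A = [[0, 2, 0], [2, 7, -5], [0, -5, 5]].
A is congruent to a diagonal matrix with 2 positive, 1 negative and 0 zero entries, so Q is indefinite.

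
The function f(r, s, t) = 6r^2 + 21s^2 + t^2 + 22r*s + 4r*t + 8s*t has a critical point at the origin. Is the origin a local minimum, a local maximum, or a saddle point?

The Hessian at the origin is H = [[12, 22, 4], [22, 42, 8], [4, 8, 2]].
Applying the same elementary operations to the rows and columns of H produces a congruent diagonal matrix with entries 12, 5/3, 2/5.
Counting signs: 3 positive.
H is positive definite, so the origin is a strict local minimum.

local minimum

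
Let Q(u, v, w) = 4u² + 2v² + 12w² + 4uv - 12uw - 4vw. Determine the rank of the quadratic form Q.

3

The associated matrix is A = [[4, 2, -6], [2, 2, -2], [-6, -2, 12]].
An LDLᵀ factorisation of A has diagonal entries 4, 1, 2.
That gives 3 positive pivots.
The rank is the number of nonzero pivots: 3.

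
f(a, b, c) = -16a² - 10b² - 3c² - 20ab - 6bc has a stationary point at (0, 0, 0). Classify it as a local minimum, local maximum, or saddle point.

local maximum

The Hessian at the origin is H = [[-32, -20, 0], [-20, -20, -6], [0, -6, -6]].
Row-reducing H symmetrically gives the diagonal entries -32, -15/2, -6/5.
Counting signs: 3 negative.
H is negative definite, so the origin is a strict local maximum.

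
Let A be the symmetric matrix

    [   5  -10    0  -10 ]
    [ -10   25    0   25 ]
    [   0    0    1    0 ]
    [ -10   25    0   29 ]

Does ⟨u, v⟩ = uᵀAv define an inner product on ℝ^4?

Symmetric row and column elimination reduces A to a congruent diagonal form with pivots 5, 5, 1, 4.
That gives 4 positive pivots.
Hence Q is positive definite.
⟨·,·⟩ is an inner product exactly when A is positive definite.

yes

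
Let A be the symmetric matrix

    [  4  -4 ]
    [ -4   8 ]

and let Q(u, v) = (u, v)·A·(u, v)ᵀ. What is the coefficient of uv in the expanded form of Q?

The coefficient of uv is A[1,2] + A[2,1] = 2·(-4) = -8.

-8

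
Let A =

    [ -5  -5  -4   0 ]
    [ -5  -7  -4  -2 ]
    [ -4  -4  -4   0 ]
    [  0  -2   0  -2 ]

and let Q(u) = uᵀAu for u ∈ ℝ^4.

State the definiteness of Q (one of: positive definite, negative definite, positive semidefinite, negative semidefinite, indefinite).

Row-reducing A symmetrically gives the diagonal entries -5, -2, -4/5, 0.
That gives 3 negative, 1 zero pivots.
Hence Q is negative semidefinite.

negative semidefinite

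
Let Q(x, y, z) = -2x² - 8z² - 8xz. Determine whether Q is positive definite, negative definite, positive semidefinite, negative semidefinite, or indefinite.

negative semidefinite

Write A = [[-2, 0, -4], [0, 0, 0], [-4, 0, -8]].
Congruent diagonalization of A (simultaneous row and column reduction) yields pivots -2, 0, 0.
So there are 1 negative, 2 zero pivots.
Hence Q is negative semidefinite.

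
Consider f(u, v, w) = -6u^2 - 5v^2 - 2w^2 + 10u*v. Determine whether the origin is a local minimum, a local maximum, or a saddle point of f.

The Hessian at the origin is H = [[-12, 10, 0], [10, -10, 0], [0, 0, -4]].
Congruent diagonalization of H (simultaneous row and column reduction) yields pivots -12, -5/3, -4.
Counting signs: 3 negative.
H is negative definite, so the origin is a strict local maximum.

local maximum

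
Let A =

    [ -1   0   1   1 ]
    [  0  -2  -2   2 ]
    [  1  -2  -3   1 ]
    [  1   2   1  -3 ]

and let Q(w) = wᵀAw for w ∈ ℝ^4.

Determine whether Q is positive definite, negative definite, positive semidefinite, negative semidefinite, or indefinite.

negative semidefinite

Applying the same elementary operations to the rows and columns of A produces a congruent diagonal matrix with entries -1, -2, 0, 0.
So there are 2 negative, 2 zero pivots.
Hence Q is negative semidefinite.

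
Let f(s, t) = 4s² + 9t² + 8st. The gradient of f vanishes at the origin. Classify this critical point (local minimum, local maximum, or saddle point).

The Hessian at the origin is H = [[8, 8], [8, 18]].
det H = 8·18 − (8)² = 80 > 0 and H[1,1] = 8 > 0, so H is positive definite.
Therefore the origin is a local minimum.

local minimum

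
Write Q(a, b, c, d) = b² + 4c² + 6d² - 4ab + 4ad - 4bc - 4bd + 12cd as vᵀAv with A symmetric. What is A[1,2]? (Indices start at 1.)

The coefficient of a·b in Q is -4. For a symmetric A this equals A[1,2] + A[2,1] = 2·A[1,2].
So A[1,2] = -4/2 = -2.

-2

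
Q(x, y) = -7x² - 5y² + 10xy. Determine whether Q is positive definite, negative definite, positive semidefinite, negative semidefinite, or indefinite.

The symmetric matrix is A = [[-7, 5], [5, -5]].
Applying the same elementary operations to the rows and columns of A produces a congruent diagonal matrix with entries -7, -10/7.
That gives 2 negative pivots.
Hence Q is negative definite.

negative definite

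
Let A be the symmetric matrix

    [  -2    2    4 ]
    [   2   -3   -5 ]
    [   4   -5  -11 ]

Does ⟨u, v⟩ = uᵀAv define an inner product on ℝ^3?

Leading principal minors: Δ_1 = -2, Δ_2 = 2, Δ_3 = -4.
The signs alternate starting with Δ_1 < 0, so by Sylvester's criterion Q is negative definite.
⟨·,·⟩ is an inner product exactly when A is positive definite.

no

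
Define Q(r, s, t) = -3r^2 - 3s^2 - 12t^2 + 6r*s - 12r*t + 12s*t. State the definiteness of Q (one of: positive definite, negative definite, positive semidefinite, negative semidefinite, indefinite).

negative semidefinite

The symmetric matrix is A = [[-3, 3, -6], [3, -3, 6], [-6, 6, -12]].
Applying the same elementary operations to the rows and columns of A produces a congruent diagonal matrix with entries -3, 0, 0.
So there are 1 negative, 2 zero pivots.
Hence Q is negative semidefinite.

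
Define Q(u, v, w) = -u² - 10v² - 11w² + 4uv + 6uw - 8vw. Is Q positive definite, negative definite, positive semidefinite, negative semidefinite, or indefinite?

negative definite

The symmetric matrix of Q is A = [[-1, 2, 3], [2, -10, -4], [3, -4, -11]].
Leading principal minors: Δ_1 = -1, Δ_2 = 6, Δ_3 = -8.
The signs alternate starting with Δ_1 < 0, so by Sylvester's criterion Q is negative definite.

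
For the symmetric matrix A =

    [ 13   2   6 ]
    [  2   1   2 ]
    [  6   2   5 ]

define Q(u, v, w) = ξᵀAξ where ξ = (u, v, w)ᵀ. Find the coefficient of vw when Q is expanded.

The coefficient of vw is A[2,3] + A[3,2] = 2·2 = 4.

4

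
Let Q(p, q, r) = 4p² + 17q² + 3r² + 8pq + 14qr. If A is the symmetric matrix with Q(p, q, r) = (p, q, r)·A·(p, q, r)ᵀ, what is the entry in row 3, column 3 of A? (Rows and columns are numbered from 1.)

3

The coefficient of r² in Q is 3, and that is exactly A[3,3].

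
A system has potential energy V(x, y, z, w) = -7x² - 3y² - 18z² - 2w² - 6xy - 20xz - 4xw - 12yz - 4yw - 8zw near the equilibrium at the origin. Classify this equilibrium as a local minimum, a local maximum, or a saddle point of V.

local maximum

The Hessian at the origin is H = [[-14, -6, -20, -4], [-6, -6, -12, -4], [-20, -12, -36, -8], [-4, -4, -8, -4]].
Applying the same elementary operations to the rows and columns of H produces a congruent diagonal matrix with entries -14, -24/7, -4, -4/3.
So there are 4 negative pivots.
H is negative definite, so the origin is a strict local maximum.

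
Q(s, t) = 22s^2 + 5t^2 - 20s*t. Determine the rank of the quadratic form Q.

Write A = [[22, -10], [-10, 5]].
An LDLᵀ factorisation of A has diagonal entries 22, 5/11.
Counting signs: 2 positive.
The rank is the number of nonzero pivots: 2.

2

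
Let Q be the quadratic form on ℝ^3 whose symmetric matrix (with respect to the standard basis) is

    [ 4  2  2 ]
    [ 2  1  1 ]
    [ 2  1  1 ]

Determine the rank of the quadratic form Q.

1

Congruent diagonalization of A (simultaneous row and column reduction) yields pivots 4, 0, 0.
So there are 1 positive, 2 zero pivots.
The rank is the number of nonzero pivots: 1.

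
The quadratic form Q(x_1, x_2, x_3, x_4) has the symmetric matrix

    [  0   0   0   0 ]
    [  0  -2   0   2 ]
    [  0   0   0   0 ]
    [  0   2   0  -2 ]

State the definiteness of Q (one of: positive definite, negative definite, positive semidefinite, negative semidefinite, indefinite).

negative semidefinite

Applying the same elementary operations to the rows and columns of A produces a congruent diagonal matrix with entries 0, -2, 0, 0.
That gives 1 negative, 3 zero pivots.
Hence Q is negative semidefinite.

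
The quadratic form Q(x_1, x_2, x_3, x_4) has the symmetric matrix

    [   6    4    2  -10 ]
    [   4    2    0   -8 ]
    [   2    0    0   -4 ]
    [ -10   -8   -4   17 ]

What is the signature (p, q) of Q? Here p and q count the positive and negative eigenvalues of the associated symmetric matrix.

(3, 1)

Applying the same elementary operations to the rows and columns of A produces a congruent diagonal matrix with entries 6, -2/3, 2, 1.
So there are 3 positive, 1 negative pivots.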